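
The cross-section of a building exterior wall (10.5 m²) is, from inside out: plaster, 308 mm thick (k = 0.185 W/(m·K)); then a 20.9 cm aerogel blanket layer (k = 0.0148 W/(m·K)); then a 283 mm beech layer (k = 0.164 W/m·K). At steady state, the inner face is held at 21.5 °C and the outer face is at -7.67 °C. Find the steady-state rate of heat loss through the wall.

Treat each layer as a resistance in series:
  R_plaster = L/(kA) = 0.308/(0.185·10.5) = 0.1586 K/W
  R_aerogel blanket = L/(kA) = 0.209/(0.0148·10.5) = 1.345 K/W
  R_beech = L/(kA) = 0.283/(0.164·10.5) = 0.1643 K/W
ΣR = 0.1586 + 1.345 + 0.1643 = 1.668 K/W
Q = ΔT/ΣR = (21.5 °C − -7.67 °C)/1.668 = 17.5 W

Q = 17.5 W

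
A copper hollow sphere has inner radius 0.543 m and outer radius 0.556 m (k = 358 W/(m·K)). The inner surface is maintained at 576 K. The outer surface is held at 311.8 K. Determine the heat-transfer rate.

Q = 4πk·ΔT/(1/r₁ − 1/r₂) = 4π × 358 × 264.2 / (1/0.543 − 1/0.556) = 2.76×10^7 W

Q = 27600 kW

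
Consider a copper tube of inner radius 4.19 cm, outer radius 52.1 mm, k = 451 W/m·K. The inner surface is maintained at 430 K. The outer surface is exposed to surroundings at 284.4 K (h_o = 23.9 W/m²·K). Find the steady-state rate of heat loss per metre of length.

Treat each layer as a resistance in series:
  R'_copper = ln(0.0521/0.0419)/(2πk) = 0.2179/(2π·451) = 7.689×10^-5 m·K/W
  R'_conv,out = 1/(2πr h) = 1/(2π·0.0521·23.9) = 0.1278 m·K/W
ΣR = 7.689×10^-5 + 0.1278 = 0.1279 m·K/W
Q' = ΔT/ΣR = (430 K − 284.4 K)/0.1279 = 1140 W/m

Q' = 1140 W/m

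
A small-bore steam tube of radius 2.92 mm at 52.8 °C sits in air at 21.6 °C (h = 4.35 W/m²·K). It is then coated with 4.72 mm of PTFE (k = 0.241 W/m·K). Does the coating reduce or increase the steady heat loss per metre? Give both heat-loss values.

increases: 2.49 → 5.75 W/m

Critical radius for a cylinder: r_cr = k/h = 0.0554 m = 5.54 cm.
Outer radius after coating: r₂ = 0.00292 + 0.00472 = 0.00764 m.
Since r₁ < r_cr and r₂ ≤ r_cr, the coating moves toward the maximum at r_cr — heat loss rises.
Bare: R = 1/(2πr₁h) = 12.53 m·K/W; Q = 31.2/12.53 = 2.49 W/m.
Coated: R = R_cond + R_conv = 5.424 m·K/W; Q = 31.2/5.424 = 5.75 W/m.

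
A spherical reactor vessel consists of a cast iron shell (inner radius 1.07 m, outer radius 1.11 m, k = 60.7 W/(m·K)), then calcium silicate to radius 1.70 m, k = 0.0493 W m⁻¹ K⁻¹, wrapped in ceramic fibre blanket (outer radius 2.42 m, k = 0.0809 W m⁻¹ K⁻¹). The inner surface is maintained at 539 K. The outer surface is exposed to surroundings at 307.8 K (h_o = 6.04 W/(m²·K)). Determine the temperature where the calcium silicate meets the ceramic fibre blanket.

T = 367.2 K

Resistance network (inner→outer):
  R_cast iron = (1/1.07 − 1/1.11)/(4πk) = 0.03368/(4π·60.7) = 4.415×10^-5 K/W
  R_calcium silicate = (1/1.11 − 1/1.70)/(4πk) = 0.3127/(4π·0.0493) = 0.5047 K/W
  R_ceramic fibre blanket = (1/1.70 − 1/2.42)/(4πk) = 0.1750/(4π·0.0809) = 0.1722 K/W
  R_conv,out = 1/(4πr²h) = 1/(4π·2.42²·6.04) = 0.002250 K/W
ΣR = 4.415×10^-5 + 0.5047 + 0.1722 + 0.002250 = 0.6792 K/W
Q = ΔT/ΣR = (539 K − 307.8 K)/0.6792 = 340.4 W
From the inner boundary to the calcium silicate/ceramic fibre blanket interface, ΣR_partial = 0.5047 K/W.
T_interface = T_in − Q·ΣR_partial = 539 K − (340.4)(0.5047) = 367.2 K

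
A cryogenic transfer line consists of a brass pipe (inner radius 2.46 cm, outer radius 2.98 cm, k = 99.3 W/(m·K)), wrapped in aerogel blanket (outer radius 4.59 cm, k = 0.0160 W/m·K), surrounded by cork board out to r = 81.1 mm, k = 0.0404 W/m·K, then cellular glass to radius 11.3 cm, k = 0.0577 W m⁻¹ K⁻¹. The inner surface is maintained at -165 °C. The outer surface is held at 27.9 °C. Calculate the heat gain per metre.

Series thermal resistances, inner to outer:
  R'_brass = ln(0.0298/0.0246)/(2πk) = 0.1918/(2π·99.3) = 3.074×10^-4 m·K/W
  R'_aerogel blanket = ln(0.0459/0.0298)/(2πk) = 0.4320/(2π·0.0160) = 4.297 m·K/W
  R'_cork board = ln(0.0811/0.0459)/(2πk) = 0.5692/(2π·0.0404) = 2.242 m·K/W
  R'_cellular glass = ln(0.113/0.0811)/(2πk) = 0.3317/(2π·0.0577) = 0.9149 m·K/W
ΣR = 3.074×10^-4 + 4.297 + 2.242 + 0.9149 = 7.454 m·K/W
Q' = ΔT/ΣR = (-165 °C − 27.9 °C)/7.454 = -25.9 W/m
(Negative Q' ⇒ heat flows inward; heat gain = 25.9 W/m.)

Q' = 25.9 W/m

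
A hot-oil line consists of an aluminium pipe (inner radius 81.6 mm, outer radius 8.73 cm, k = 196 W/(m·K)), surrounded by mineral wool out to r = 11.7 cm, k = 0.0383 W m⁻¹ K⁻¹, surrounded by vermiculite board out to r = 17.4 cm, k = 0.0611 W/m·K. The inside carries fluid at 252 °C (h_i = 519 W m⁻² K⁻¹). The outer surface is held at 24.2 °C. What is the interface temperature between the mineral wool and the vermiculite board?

T = 129 °C

Series thermal resistances, inner to outer:
  R'_conv,in = 1/(2πr h) = 1/(2π·0.0816·519) = 0.003758 m·K/W
  R'_aluminium = ln(0.0873/0.0816)/(2πk) = 0.06752/(2π·196) = 5.483×10^-5 m·K/W
  R'_mineral wool = ln(0.117/0.0873)/(2πk) = 0.2928/(2π·0.0383) = 1.217 m·K/W
  R'_vermiculite board = ln(0.174/0.117)/(2πk) = 0.3969/(2π·0.0611) = 1.034 m·K/W
ΣR = 0.003758 + 5.483×10^-5 + 1.217 + 1.034 = 2.255 m·K/W
Q' = ΔT/ΣR = (252 °C − 24.2 °C)/2.255 = 101.0 W/m
From the inner boundary to the mineral wool/vermiculite board interface, ΣR_partial = 1.221 m·K/W.
T_interface = T_in − Q'·ΣR_partial = 252 °C − (101.0)(1.221) = 129 °C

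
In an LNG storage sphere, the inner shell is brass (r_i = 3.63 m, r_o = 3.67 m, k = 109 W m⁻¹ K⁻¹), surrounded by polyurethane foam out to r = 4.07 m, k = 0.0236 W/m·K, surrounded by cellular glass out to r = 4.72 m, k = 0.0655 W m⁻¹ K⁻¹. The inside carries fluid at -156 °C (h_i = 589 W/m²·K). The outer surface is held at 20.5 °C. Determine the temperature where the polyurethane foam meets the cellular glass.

T = -34.7 °C

Resistance network (inner→outer):
  R_conv,in = 1/(4πr²h) = 1/(4π·3.63²·589) = 1.025×10^-5 K/W
  R_brass = (1/3.63 − 1/3.67)/(4πk) = 0.003003/(4π·109) = 2.192×10^-6 K/W
  R_polyurethane foam = (1/3.67 − 1/4.07)/(4πk) = 0.02678/(4π·0.0236) = 0.09030 K/W
  R_cellular glass = (1/4.07 − 1/4.72)/(4πk) = 0.03384/(4π·0.0655) = 0.04111 K/W
ΣR = 1.025×10^-5 + 2.192×10^-6 + 0.09030 + 0.04111 = 0.1314 K/W
Q = ΔT/ΣR = (-156 °C − 20.5 °C)/0.1314 = -1343 W
From the inner boundary to the polyurethane foam/cellular glass interface, ΣR_partial = 0.09031 K/W.
T_interface = T_in − Q·ΣR_partial = -156 °C − (-1343)(0.09031) = -34.7 °C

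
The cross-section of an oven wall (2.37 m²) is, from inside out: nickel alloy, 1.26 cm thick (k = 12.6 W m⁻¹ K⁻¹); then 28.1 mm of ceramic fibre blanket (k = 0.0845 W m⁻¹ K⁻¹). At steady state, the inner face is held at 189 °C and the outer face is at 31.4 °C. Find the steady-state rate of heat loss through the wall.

Treat each layer as a resistance in series:
  R_nickel alloy = L/(kA) = 0.0126/(12.6·2.37) = 4.219×10^-4 K/W
  R_ceramic fibre blanket = L/(kA) = 0.0281/(0.0845·2.37) = 0.1403 K/W
ΣR = 4.219×10^-4 + 0.1403 = 0.1407 K/W
Q = ΔT/ΣR = (189 °C − 31.4 °C)/0.1407 = 1120 W

Q = 1120 W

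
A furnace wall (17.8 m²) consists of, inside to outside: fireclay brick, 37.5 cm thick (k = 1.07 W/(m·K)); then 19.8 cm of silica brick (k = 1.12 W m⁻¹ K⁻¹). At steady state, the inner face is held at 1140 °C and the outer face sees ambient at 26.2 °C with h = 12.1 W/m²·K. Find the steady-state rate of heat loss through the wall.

Q = 32.5 kW

Treat each layer as a resistance in series:
  R_fireclay brick = L/(kA) = 0.375/(1.07·17.8) = 0.01969 K/W
  R_silica brick = L/(kA) = 0.198/(1.12·17.8) = 0.009932 K/W
  R_conv,out = 1/(hA) = 1/(12.1·17.8) = 0.004643 K/W
ΣR = 0.01969 + 0.009932 + 0.004643 = 0.03426 K/W
Q = ΔT/ΣR = (1140 °C − 26.2 °C)/0.03426 = 32500 W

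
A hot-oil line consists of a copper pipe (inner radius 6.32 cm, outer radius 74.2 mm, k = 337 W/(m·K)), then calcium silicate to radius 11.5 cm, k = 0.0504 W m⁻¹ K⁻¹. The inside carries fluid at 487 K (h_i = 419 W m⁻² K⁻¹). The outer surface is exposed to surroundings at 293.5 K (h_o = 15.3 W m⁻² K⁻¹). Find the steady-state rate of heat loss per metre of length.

Series thermal resistances, inner to outer:
  R'_conv,in = 1/(2πr h) = 1/(2π·0.0632·419) = 0.006010 m·K/W
  R'_copper = ln(0.0742/0.0632)/(2πk) = 0.1605/(2π·337) = 7.578×10^-5 m·K/W
  R'_calcium silicate = ln(0.115/0.0742)/(2πk) = 0.4382/(2π·0.0504) = 1.384 m·K/W
  R'_conv,out = 1/(2πr h) = 1/(2π·0.115·15.3) = 0.09045 m·K/W
ΣR = 0.006010 + 7.578×10^-5 + 1.384 + 0.09045 = 1.481 m·K/W
Q' = ΔT/ΣR = (487 K − 293.5 K)/1.481 = 131 W/m

Q' = 131 W/m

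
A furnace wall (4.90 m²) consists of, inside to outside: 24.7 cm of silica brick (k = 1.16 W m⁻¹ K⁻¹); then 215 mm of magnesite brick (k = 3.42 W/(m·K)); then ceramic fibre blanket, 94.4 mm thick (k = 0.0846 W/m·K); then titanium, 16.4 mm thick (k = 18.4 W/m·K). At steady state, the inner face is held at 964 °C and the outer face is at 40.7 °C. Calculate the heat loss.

Q = 3.25 kW

Treat each layer as a resistance in series:
  R_silica brick = L/(kA) = 0.247/(1.16·4.90) = 0.04346 K/W
  R_magnesite brick = L/(kA) = 0.215/(3.42·4.90) = 0.01283 K/W
  R_ceramic fibre blanket = L/(kA) = 0.0944/(0.0846·4.90) = 0.2277 K/W
  R_titanium = L/(kA) = 0.0164/(18.4·4.90) = 1.819×10^-4 K/W
ΣR = 0.04346 + 0.01283 + 0.2277 + 1.819×10^-4 = 0.2842 K/W
Q = ΔT/ΣR = (964 °C − 40.7 °C)/0.2842 = 3250 W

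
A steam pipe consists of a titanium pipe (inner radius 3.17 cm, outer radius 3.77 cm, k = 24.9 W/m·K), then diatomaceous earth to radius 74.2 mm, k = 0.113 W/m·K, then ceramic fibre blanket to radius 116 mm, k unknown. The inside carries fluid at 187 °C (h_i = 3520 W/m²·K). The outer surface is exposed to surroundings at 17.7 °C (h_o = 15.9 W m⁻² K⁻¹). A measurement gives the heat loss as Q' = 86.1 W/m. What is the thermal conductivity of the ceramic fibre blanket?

ΣR = ΔT/Q' = |187 − 17.7|/86.1 = 1.966 m·K/W
Known resistances:
  R'_conv,in = 1/(2πr h) = 1/(2π·0.0317·3520) = 0.001426 m·K/W
  R'_titanium = ln(0.0377/0.0317)/(2πk) = 0.1733/(2π·24.9) = 0.001108 m·K/W
  R'_diatomaceous earth = ln(0.0742/0.0377)/(2πk) = 0.6771/(2π·0.113) = 0.9537 m·K/W
  R'_conv,out = 1/(2πr h) = 1/(2π·0.116·15.9) = 0.08629 m·K/W
R_ceramic fibre blanket = ΣR − ΣR_known = 1.966 − 1.043 = 0.9230 m·K/W
ln(r₂/r₁)/(2πk) = 0.9230 ⇒ k = 0.4468/(2π·0.9230) = 0.0770 W/m·K

k = 0.0770 W/m·K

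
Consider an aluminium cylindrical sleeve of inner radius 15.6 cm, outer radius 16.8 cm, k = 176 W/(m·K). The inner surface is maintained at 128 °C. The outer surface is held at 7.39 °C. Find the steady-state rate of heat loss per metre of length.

Q' = 2πk·ΔT/ln(r₂/r₁) = 2π × 176 × 120.61 / ln(0.168/0.156) = 1.80×10^6 W/m

Q' = 1800 kW/m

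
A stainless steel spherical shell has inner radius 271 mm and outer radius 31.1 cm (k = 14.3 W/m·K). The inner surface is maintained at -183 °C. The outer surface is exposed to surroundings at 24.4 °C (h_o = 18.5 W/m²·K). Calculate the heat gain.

Series thermal resistances, inner to outer:
  R_stainless steel = (1/0.271 − 1/0.311)/(4πk) = 0.4746/(4π·14.3) = 0.002641 K/W
  R_conv,out = 1/(4πr²h) = 1/(4π·0.311²·18.5) = 0.04447 K/W
ΣR = 0.002641 + 0.04447 = 0.04711 K/W
Q = ΔT/ΣR = (-183 °C − 24.4 °C)/0.04711 = -4400 W
(Negative Q ⇒ heat flows inward; heat gain = 4400 W.)

Q = 4400 W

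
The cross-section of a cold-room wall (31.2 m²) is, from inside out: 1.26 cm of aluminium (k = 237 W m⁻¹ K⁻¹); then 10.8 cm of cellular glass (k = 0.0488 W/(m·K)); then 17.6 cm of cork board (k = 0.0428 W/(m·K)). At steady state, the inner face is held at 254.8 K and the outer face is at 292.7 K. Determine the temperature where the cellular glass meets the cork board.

T = 268.06 K

Series thermal resistances, inner to outer:
  R_aluminium = L/(kA) = 0.0126/(237·31.2) = 1.704×10^-6 K/W
  R_cellular glass = L/(kA) = 0.108/(0.0488·31.2) = 0.07093 K/W
  R_cork board = L/(kA) = 0.176/(0.0428·31.2) = 0.1318 K/W
ΣR = 1.704×10^-6 + 0.07093 + 0.1318 = 0.2027 K/W
Q = ΔT/ΣR = (254.8 K − 292.7 K)/0.2027 = -187.0 W
From the inner boundary to the cellular glass/cork board interface, ΣR_partial = 0.07093 K/W.
T_interface = T_in − Q·ΣR_partial = 254.8 K − (-187.0)(0.07093) = 268.06 K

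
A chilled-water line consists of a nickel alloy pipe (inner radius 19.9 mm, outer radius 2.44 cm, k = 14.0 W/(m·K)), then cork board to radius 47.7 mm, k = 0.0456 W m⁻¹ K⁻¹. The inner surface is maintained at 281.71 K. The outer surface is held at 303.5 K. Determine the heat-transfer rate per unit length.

Q' = 9.30 W/m

Series thermal resistances, inner to outer:
  R'_nickel alloy = ln(0.0244/0.0199)/(2πk) = 0.2039/(2π·14.0) = 0.002318 m·K/W
  R'_cork board = ln(0.0477/0.0244)/(2πk) = 0.6703/(2π·0.0456) = 2.340 m·K/W
ΣR = 0.002318 + 2.340 = 2.342 m·K/W
Q' = ΔT/ΣR = (281.71 K − 303.5 K)/2.342 = -9.30 W/m
(Negative Q' ⇒ heat flows inward; heat gain = 9.30 W/m.)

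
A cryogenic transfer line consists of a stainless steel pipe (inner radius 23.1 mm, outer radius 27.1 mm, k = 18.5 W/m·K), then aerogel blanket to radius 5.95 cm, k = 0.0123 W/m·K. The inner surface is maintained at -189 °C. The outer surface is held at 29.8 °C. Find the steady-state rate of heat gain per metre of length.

Resistance network (inner→outer):
  R'_stainless steel = ln(0.0271/0.0231)/(2πk) = 0.1597/(2π·18.5) = 0.001374 m·K/W
  R'_aerogel blanket = ln(0.0595/0.0271)/(2πk) = 0.7864/(2π·0.0123) = 10.18 m·K/W
ΣR = 0.001374 + 10.18 = 10.18 m·K/W
Q' = ΔT/ΣR = (-189 °C − 29.8 °C)/10.18 = -21.5 W/m
(Negative Q' ⇒ heat flows inward; heat gain = 21.5 W/m.)

Q' = 21.5 W/m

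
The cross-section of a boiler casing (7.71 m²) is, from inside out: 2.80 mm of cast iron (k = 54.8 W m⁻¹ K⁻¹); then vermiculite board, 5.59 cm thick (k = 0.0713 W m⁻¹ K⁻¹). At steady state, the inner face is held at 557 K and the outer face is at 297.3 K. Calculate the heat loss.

Q = 2.55 kW

Resistance network (inner→outer):
  R_cast iron = L/(kA) = 0.00280/(54.8·7.71) = 6.627×10^-6 K/W
  R_vermiculite board = L/(kA) = 0.0559/(0.0713·7.71) = 0.1017 K/W
ΣR = 6.627×10^-6 + 0.1017 = 0.1017 K/W
Q = ΔT/ΣR = (557 K − 297.3 K)/0.1017 = 2550 W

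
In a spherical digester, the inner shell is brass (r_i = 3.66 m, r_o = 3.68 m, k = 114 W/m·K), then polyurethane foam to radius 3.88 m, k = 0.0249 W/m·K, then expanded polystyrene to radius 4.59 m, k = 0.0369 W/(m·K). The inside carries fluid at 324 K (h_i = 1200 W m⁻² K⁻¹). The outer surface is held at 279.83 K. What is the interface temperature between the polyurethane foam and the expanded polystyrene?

T = 308.9 K

Resistance network (inner→outer):
  R_conv,in = 1/(4πr²h) = 1/(4π·3.66²·1200) = 4.950×10^-6 K/W
  R_brass = (1/3.66 − 1/3.68)/(4πk) = 0.001485/(4π·114) = 1.037×10^-6 K/W
  R_polyurethane foam = (1/3.68 − 1/3.88)/(4πk) = 0.01401/(4π·0.0249) = 0.04477 K/W
  R_expanded polystyrene = (1/3.88 − 1/4.59)/(4πk) = 0.03987/(4π·0.0369) = 0.08598 K/W
ΣR = 4.950×10^-6 + 1.037×10^-6 + 0.04477 + 0.08598 = 0.1308 K/W
Q = ΔT/ΣR = (324 K − 279.83 K)/0.1308 = 337.7 W
From the inner boundary to the polyurethane foam/expanded polystyrene interface, ΣR_partial = 0.04478 K/W.
T_interface = T_in − Q·ΣR_partial = 324 K − (337.7)(0.04478) = 308.9 K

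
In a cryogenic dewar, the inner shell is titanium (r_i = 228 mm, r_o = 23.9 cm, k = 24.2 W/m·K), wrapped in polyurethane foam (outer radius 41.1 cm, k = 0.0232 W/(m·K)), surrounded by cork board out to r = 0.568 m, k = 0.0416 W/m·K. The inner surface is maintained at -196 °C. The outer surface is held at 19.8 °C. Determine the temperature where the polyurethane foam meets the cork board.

T = -18.3 °C

Treat each layer as a resistance in series:
  R_titanium = (1/0.228 − 1/0.239)/(4πk) = 0.2019/(4π·24.2) = 6.638×10^-4 K/W
  R_polyurethane foam = (1/0.239 − 1/0.411)/(4πk) = 1.751/(4π·0.0232) = 6.006 K/W
  R_cork board = (1/0.411 − 1/0.568)/(4πk) = 0.6725/(4π·0.0416) = 1.286 K/W
ΣR = 6.638×10^-4 + 6.006 + 1.286 = 7.293 K/W
Q = ΔT/ΣR = (-196 °C − 19.8 °C)/7.293 = -29.59 W
From the inner boundary to the polyurethane foam/cork board interface, ΣR_partial = 6.007 K/W.
T_interface = T_in − Q·ΣR_partial = -196 °C − (-29.59)(6.007) = -18.3 °C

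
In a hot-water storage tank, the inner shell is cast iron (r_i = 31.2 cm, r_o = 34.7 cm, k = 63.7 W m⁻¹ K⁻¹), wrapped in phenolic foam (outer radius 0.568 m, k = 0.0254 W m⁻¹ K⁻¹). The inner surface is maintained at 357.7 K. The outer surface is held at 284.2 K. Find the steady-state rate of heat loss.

Q = 20.9 W

Resistance network (inner→outer):
  R_cast iron = (1/0.312 − 1/0.347)/(4πk) = 0.3233/(4π·63.7) = 4.039×10^-4 K/W
  R_phenolic foam = (1/0.347 − 1/0.568)/(4πk) = 1.121/(4π·0.0254) = 3.513 K/W
ΣR = 4.039×10^-4 + 3.513 = 3.513 K/W
Q = ΔT/ΣR = (357.7 K − 284.2 K)/3.513 = 20.9 W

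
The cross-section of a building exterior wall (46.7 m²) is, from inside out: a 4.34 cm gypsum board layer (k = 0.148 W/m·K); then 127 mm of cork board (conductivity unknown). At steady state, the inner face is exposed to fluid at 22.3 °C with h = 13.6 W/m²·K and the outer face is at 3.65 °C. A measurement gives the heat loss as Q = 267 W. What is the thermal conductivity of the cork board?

k = 0.0439 W/m·K

ΣR = ΔT/Q = |22.3 − 3.65|/267 = 0.06985 K/W
Known resistances:
  R_conv,in = 1/(hA) = 1/(13.6·46.7) = 0.001575 K/W
  R_gypsum board = L/(kA) = 0.0434/(0.148·46.7) = 0.006279 K/W
R_cork board = ΣR − ΣR_known = 0.06985 − 0.007854 = 0.06200 K/W
L/(kA) = 0.06200 ⇒ k = 0.127/(0.06200·46.7) = 0.0439 W/m·K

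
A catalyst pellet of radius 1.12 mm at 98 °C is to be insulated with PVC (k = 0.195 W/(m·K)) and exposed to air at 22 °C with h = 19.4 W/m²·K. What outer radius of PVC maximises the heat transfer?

For a sphere, r_cr = 2k_ins/h = 2·0.195/19.4 = 0.0201 m = 2.01 cm

r_cr = 2.01 cm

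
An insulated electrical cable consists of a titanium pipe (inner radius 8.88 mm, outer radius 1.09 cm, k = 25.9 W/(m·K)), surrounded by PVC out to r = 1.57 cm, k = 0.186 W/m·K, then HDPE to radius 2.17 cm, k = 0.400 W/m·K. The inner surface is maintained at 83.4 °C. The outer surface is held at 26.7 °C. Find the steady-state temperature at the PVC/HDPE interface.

T = 43.2 °C

Resistance network (inner→outer):
  R'_titanium = ln(0.0109/0.00888)/(2πk) = 0.2050/(2π·25.9) = 0.001259 m·K/W
  R'_PVC = ln(0.0157/0.0109)/(2πk) = 0.3649/(2π·0.186) = 0.3122 m·K/W
  R'_HDPE = ln(0.0217/0.0157)/(2πk) = 0.3237/(2π·0.400) = 0.1288 m·K/W
ΣR = 0.001259 + 0.3122 + 0.1288 = 0.4423 m·K/W
Q' = ΔT/ΣR = (83.4 °C − 26.7 °C)/0.4423 = 128.2 W/m
From the inner boundary to the PVC/HDPE interface, ΣR_partial = 0.3135 m·K/W.
T_interface = T_in − Q'·ΣR_partial = 83.4 °C − (128.2)(0.3135) = 43.2 °C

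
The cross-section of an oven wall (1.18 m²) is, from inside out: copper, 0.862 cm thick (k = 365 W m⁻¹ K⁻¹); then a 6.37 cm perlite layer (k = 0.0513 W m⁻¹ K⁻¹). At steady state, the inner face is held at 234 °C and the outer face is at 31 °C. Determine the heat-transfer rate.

Q = 193 W

Resistance network (inner→outer):
  R_copper = L/(kA) = 0.00862/(365·1.18) = 2.001×10^-5 K/W
  R_perlite = L/(kA) = 0.0637/(0.0513·1.18) = 1.052 K/W
ΣR = 2.001×10^-5 + 1.052 = 1.052 K/W
Q = ΔT/ΣR = (234 °C − 31 °C)/1.052 = 193 W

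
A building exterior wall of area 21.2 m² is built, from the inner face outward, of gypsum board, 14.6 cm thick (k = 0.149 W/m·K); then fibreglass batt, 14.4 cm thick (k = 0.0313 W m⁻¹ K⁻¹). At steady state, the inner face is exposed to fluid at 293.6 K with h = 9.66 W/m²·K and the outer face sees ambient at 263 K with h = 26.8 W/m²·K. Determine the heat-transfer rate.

Resistance network (inner→outer):
  R_conv,in = 1/(hA) = 1/(9.66·21.2) = 0.004883 K/W
  R_gypsum board = L/(kA) = 0.146/(0.149·21.2) = 0.04622 K/W
  R_fibreglass batt = L/(kA) = 0.144/(0.0313·21.2) = 0.2170 K/W
  R_conv,out = 1/(hA) = 1/(26.8·21.2) = 0.001760 K/W
ΣR = 0.004883 + 0.04622 + 0.2170 + 0.001760 = 0.2699 K/W
Q = ΔT/ΣR = (293.6 K − 263 K)/0.2699 = 113 W

Q = 113 W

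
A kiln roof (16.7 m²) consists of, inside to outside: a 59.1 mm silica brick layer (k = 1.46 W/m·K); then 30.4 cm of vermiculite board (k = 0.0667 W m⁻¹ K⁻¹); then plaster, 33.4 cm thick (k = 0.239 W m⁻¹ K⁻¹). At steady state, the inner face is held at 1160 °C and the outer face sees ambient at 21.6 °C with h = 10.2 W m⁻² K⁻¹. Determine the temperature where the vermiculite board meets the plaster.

T = 301 °C

Series thermal resistances, inner to outer:
  R_silica brick = L/(kA) = 0.0591/(1.46·16.7) = 0.002424 K/W
  R_vermiculite board = L/(kA) = 0.304/(0.0667·16.7) = 0.2729 K/W
  R_plaster = L/(kA) = 0.334/(0.239·16.7) = 0.08368 K/W
  R_conv,out = 1/(hA) = 1/(10.2·16.7) = 0.005871 K/W
ΣR = 0.002424 + 0.2729 + 0.08368 + 0.005871 = 0.3649 K/W
Q = ΔT/ΣR = (1160 °C − 21.6 °C)/0.3649 = 3120 W
From the inner boundary to the vermiculite board/plaster interface, ΣR_partial = 0.2753 K/W.
T_interface = T_in − Q·ΣR_partial = 1160 °C − (3120)(0.2753) = 301 °C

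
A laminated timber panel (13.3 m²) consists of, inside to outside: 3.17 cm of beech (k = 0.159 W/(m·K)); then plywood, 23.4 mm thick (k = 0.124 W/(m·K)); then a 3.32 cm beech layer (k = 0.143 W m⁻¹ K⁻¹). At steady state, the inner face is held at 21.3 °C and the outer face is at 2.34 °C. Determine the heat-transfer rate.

Q = 407 W

Resistance network (inner→outer):
  R_beech = L/(kA) = 0.0317/(0.159·13.3) = 0.01499 K/W
  R_plywood = L/(kA) = 0.0234/(0.124·13.3) = 0.01419 K/W
  R_beech = L/(kA) = 0.0332/(0.143·13.3) = 0.01746 K/W
ΣR = 0.01499 + 0.01419 + 0.01746 = 0.04664 K/W
Q = ΔT/ΣR = (21.3 °C − 2.34 °C)/0.04664 = 407 W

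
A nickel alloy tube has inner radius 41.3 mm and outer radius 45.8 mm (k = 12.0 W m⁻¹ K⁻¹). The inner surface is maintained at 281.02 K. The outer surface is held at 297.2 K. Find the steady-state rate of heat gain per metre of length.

Q' = 2πk·ΔT/ln(r₂/r₁) = 2π × 12.0 × 16.18 / ln(0.0458/0.0413) = 11800 W/m

Q' = 11800 W/m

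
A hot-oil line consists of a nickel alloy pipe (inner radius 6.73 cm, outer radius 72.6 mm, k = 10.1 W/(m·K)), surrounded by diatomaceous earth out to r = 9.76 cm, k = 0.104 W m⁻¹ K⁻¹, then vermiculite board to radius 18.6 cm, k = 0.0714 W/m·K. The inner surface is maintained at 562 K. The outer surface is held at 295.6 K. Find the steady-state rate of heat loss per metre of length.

Q' = 141 W/m

Series thermal resistances, inner to outer:
  R'_nickel alloy = ln(0.0726/0.0673)/(2πk) = 0.07580/(2π·10.1) = 0.001195 m·K/W
  R'_diatomaceous earth = ln(0.0976/0.0726)/(2πk) = 0.2959/(2π·0.104) = 0.4528 m·K/W
  R'_vermiculite board = ln(0.186/0.0976)/(2πk) = 0.6449/(2π·0.0714) = 1.437 m·K/W
ΣR = 0.001195 + 0.4528 + 1.437 = 1.891 m·K/W
Q' = ΔT/ΣR = (562 K − 295.6 K)/1.891 = 141 W/m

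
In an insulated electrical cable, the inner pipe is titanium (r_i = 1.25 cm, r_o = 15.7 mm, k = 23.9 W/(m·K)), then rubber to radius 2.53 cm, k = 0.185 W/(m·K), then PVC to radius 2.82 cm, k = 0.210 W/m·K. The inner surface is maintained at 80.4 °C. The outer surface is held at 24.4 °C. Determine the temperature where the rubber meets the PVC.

T = 33.7 °C

Resistance network (inner→outer):
  R'_titanium = ln(0.0157/0.0125)/(2πk) = 0.2279/(2π·23.9) = 0.001518 m·K/W
  R'_rubber = ln(0.0253/0.0157)/(2πk) = 0.4771/(2π·0.185) = 0.4105 m·K/W
  R'_PVC = ln(0.0282/0.0253)/(2πk) = 0.1085/(2π·0.210) = 0.08224 m·K/W
ΣR = 0.001518 + 0.4105 + 0.08224 = 0.4943 m·K/W
Q' = ΔT/ΣR = (80.4 °C − 24.4 °C)/0.4943 = 113.3 W/m
From the inner boundary to the rubber/PVC interface, ΣR_partial = 0.4120 m·K/W.
T_interface = T_in − Q'·ΣR_partial = 80.4 °C − (113.3)(0.4120) = 33.7 °C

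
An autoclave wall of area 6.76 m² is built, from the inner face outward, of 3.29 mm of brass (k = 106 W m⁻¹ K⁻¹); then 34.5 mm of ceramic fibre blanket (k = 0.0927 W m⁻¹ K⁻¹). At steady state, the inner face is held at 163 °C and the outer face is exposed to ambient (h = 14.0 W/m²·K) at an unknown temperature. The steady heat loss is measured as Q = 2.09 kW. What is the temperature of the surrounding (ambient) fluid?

Series resistances:
  R_brass = L/(kA) = 0.00329/(106·6.76) = 4.591×10^-6 K/W
  R_ceramic fibre blanket = L/(kA) = 0.0345/(0.0927·6.76) = 0.05505 K/W
  R_conv,out = 1/(hA) = 1/(14.0·6.76) = 0.01057 K/W
ΣR = 0.06563 K/W
ΔT = Q·ΣR = 2090 × 0.06563 = 137.2 K
Heat flows outward, so T_out = T_in − ΔT = 163 − 137.2 = 25.8 °C

T_out = 25.8 °C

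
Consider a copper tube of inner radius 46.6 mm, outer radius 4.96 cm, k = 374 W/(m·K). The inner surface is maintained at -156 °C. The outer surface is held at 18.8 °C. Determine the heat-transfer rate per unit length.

Q' = 6580 kW/m

Q' = 2πk·ΔT/ln(r₂/r₁) = 2π × 374 × 174.8 / ln(0.0496/0.0466) = 6.58×10^6 W/m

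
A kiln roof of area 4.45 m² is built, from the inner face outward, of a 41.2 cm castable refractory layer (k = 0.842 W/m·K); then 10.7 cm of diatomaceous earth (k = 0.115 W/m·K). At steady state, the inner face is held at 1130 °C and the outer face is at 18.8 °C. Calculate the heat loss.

Resistance network (inner→outer):
  R_castable refractory = L/(kA) = 0.412/(0.842·4.45) = 0.1100 K/W
  R_diatomaceous earth = L/(kA) = 0.107/(0.115·4.45) = 0.2091 K/W
ΣR = 0.1100 + 0.2091 = 0.3191 K/W
Q = ΔT/ΣR = (1130 °C − 18.8 °C)/0.3191 = 3480 W

Q = 3.48 kW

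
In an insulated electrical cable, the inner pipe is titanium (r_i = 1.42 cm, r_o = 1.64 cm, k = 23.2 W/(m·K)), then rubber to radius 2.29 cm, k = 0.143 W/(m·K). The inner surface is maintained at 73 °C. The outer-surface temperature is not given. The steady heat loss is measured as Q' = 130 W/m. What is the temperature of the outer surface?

Series resistances:
  R'_titanium = ln(0.0164/0.0142)/(2πk) = 0.1440/(2π·23.2) = 9.881×10^-4 m·K/W
  R'_rubber = ln(0.0229/0.0164)/(2πk) = 0.3339/(2π·0.143) = 0.3716 m·K/W
ΣR = 0.3726 m·K/W
ΔT = Q'·ΣR = 130 × 0.3726 = 48.44 K
Heat flows outward, so T_out = T_in − ΔT = 73 − 48.44 = 24.6 °C

T_out = 24.6 °C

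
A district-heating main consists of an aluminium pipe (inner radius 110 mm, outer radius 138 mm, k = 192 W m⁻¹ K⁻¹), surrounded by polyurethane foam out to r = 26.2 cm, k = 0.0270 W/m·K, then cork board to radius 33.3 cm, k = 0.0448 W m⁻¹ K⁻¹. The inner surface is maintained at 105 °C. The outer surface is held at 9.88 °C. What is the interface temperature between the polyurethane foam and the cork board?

Treat each layer as a resistance in series:
  R'_aluminium = ln(0.138/0.110)/(2πk) = 0.2268/(2π·192) = 1.880×10^-4 m·K/W
  R'_polyurethane foam = ln(0.262/0.138)/(2πk) = 0.6411/(2π·0.0270) = 3.779 m·K/W
  R'_cork board = ln(0.333/0.262)/(2πk) = 0.2398/(2π·0.0448) = 0.8519 m·K/W
ΣR = 1.880×10^-4 + 3.779 + 0.8519 = 4.631 m·K/W
Q' = ΔT/ΣR = (105 °C − 9.88 °C)/4.631 = 20.54 W/m
From the inner boundary to the polyurethane foam/cork board interface, ΣR_partial = 3.779 m·K/W.
T_interface = T_in − Q'·ΣR_partial = 105 °C − (20.54)(3.779) = 27.4 °C

T = 27.4 °C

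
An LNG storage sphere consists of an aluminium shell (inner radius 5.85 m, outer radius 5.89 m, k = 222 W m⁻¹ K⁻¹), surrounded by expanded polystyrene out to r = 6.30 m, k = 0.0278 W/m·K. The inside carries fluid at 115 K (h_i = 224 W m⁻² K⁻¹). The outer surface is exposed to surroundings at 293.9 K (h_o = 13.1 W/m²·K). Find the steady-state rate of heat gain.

Resistance network (inner→outer):
  R_conv,in = 1/(4πr²h) = 1/(4π·5.85²·224) = 1.038×10^-5 K/W
  R_aluminium = (1/5.85 − 1/5.89)/(4πk) = 0.001161/(4π·222) = 4.161×10^-7 K/W
  R_expanded polystyrene = (1/5.89 − 1/6.30)/(4πk) = 0.01105/(4π·0.0278) = 0.03163 K/W
  R_conv,out = 1/(4πr²h) = 1/(4π·6.30²·13.1) = 1.531×10^-4 K/W
ΣR = 1.038×10^-5 + 4.161×10^-7 + 0.03163 + 1.531×10^-4 = 0.03179 K/W
Q = ΔT/ΣR = (115 K − 293.9 K)/0.03179 = -5630 W
(Negative Q ⇒ heat flows inward; heat gain = 5630 W.)

Q = 5630 W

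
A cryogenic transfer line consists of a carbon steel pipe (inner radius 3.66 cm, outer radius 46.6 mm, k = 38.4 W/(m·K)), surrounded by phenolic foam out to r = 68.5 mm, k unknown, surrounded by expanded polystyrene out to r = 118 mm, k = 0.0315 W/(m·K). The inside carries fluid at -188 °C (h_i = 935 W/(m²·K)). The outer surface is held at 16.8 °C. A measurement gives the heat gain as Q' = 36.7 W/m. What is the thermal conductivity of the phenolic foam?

k = 0.0217 W/m·K

ΣR = ΔT/Q' = |-188 − 16.8|/36.7 = 5.580 m·K/W
Known resistances:
  R'_conv,in = 1/(2πr h) = 1/(2π·0.0366·935) = 0.004651 m·K/W
  R'_carbon steel = ln(0.0466/0.0366)/(2πk) = 0.2416/(2π·38.4) = 0.001001 m·K/W
  R'_expanded polystyrene = ln(0.118/0.0685)/(2πk) = 0.5439/(2π·0.0315) = 2.748 m·K/W
R_phenolic foam = ΣR − ΣR_known = 5.580 − 2.754 = 2.826 m·K/W
ln(r₂/r₁)/(2πk) = 2.826 ⇒ k = 0.3852/(2π·2.826) = 0.0217 W/m·K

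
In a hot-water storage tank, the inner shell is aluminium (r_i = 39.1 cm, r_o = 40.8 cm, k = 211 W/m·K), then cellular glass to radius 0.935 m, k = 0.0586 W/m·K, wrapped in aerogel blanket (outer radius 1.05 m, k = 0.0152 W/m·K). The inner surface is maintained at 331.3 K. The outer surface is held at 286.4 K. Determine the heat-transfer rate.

Treat each layer as a resistance in series:
  R_aluminium = (1/0.391 − 1/0.408)/(4πk) = 0.1066/(4π·211) = 4.019×10^-5 K/W
  R_cellular glass = (1/0.408 − 1/0.935)/(4πk) = 1.381/(4π·0.0586) = 1.876 K/W
  R_aerogel blanket = (1/0.935 − 1/1.05)/(4πk) = 0.1171/(4π·0.0152) = 0.6133 K/W
ΣR = 4.019×10^-5 + 1.876 + 0.6133 = 2.489 K/W
Q = ΔT/ΣR = (331.3 K − 286.4 K)/2.489 = 18.0 W

Q = 18.0 W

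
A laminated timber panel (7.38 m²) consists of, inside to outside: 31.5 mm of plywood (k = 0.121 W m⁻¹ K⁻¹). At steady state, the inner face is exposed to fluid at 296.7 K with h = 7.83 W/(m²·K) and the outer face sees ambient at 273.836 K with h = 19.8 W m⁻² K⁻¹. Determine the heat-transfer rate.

Q = 385 W

Resistance network (inner→outer):
  R_conv,in = 1/(hA) = 1/(7.83·7.38) = 0.01731 K/W
  R_plywood = L/(kA) = 0.0315/(0.121·7.38) = 0.03528 K/W
  R_conv,out = 1/(hA) = 1/(19.8·7.38) = 0.006844 K/W
ΣR = 0.01731 + 0.03528 + 0.006844 = 0.05943 K/W
Q = ΔT/ΣR = (296.7 K − 273.836 K)/0.05943 = 385 W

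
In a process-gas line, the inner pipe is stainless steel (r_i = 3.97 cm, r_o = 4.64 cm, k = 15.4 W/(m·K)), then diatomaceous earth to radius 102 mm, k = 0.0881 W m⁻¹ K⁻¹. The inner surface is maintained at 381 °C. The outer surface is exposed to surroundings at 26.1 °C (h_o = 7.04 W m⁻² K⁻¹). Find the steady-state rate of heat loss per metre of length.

Q' = 216 W/m

Treat each layer as a resistance in series:
  R'_stainless steel = ln(0.0464/0.0397)/(2πk) = 0.1559/(2π·15.4) = 0.001612 m·K/W
  R'_diatomaceous earth = ln(0.102/0.0464)/(2πk) = 0.7877/(2π·0.0881) = 1.423 m·K/W
  R'_conv,out = 1/(2πr h) = 1/(2π·0.102·7.04) = 0.2216 m·K/W
ΣR = 0.001612 + 1.423 + 0.2216 = 1.646 m·K/W
Q' = ΔT/ΣR = (381 °C − 26.1 °C)/1.646 = 216 W/m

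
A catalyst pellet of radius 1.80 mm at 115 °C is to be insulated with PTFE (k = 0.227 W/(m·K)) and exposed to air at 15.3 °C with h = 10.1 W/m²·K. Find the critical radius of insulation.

r_cr = 4.50 cm

For a sphere, r_cr = 2k_ins/h = 2·0.227/10.1 = 0.0450 m = 4.50 cm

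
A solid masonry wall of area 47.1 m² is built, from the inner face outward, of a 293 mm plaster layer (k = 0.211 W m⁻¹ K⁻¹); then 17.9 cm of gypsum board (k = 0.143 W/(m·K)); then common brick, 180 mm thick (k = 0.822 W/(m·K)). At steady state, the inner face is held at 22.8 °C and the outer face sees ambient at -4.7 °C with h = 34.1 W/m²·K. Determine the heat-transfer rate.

Q = 448 W

Resistance network (inner→outer):
  R_plaster = L/(kA) = 0.293/(0.211·47.1) = 0.02948 K/W
  R_gypsum board = L/(kA) = 0.179/(0.143·47.1) = 0.02658 K/W
  R_common brick = L/(kA) = 0.180/(0.822·47.1) = 0.004649 K/W
  R_conv,out = 1/(hA) = 1/(34.1·47.1) = 6.226×10^-4 K/W
ΣR = 0.02948 + 0.02658 + 0.004649 + 6.226×10^-4 = 0.06133 K/W
Q = ΔT/ΣR = (22.8 °C − -4.7 °C)/0.06133 = 448 W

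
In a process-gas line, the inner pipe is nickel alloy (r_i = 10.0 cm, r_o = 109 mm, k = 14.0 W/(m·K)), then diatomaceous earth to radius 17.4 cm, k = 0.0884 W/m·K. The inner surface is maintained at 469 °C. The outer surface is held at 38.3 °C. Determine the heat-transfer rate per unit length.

Treat each layer as a resistance in series:
  R'_nickel alloy = ln(0.109/0.100)/(2πk) = 0.08618/(2π·14.0) = 9.797×10^-4 m·K/W
  R'_diatomaceous earth = ln(0.174/0.109)/(2πk) = 0.4677/(2π·0.0884) = 0.8421 m·K/W
ΣR = 9.797×10^-4 + 0.8421 = 0.8431 m·K/W
Q' = ΔT/ΣR = (469 °C − 38.3 °C)/0.8431 = 511 W/m

Q' = 511 W/m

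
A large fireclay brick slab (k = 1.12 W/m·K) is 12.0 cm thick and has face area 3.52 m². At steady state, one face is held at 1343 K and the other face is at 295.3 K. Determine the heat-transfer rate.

Q = 34.4 kW

Q = kA·ΔT/L = 1.12 × 3.52 × |1343 K − 295.3 K| / 0.120 = 34400 W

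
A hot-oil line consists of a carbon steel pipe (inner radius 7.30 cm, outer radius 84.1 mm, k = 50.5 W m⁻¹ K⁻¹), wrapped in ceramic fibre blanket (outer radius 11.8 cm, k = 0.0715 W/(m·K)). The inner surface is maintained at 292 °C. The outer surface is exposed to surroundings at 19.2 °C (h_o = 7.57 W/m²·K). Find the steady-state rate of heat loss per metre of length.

Q' = 293 W/m

Series thermal resistances, inner to outer:
  R'_carbon steel = ln(0.0841/0.0730)/(2πk) = 0.1415/(2π·50.5) = 4.461×10^-4 m·K/W
  R'_ceramic fibre blanket = ln(0.118/0.0841)/(2πk) = 0.3387/(2π·0.0715) = 0.7539 m·K/W
  R'_conv,out = 1/(2πr h) = 1/(2π·0.118·7.57) = 0.1782 m·K/W
ΣR = 4.461×10^-4 + 0.7539 + 0.1782 = 0.9325 m·K/W
Q' = ΔT/ΣR = (292 °C − 19.2 °C)/0.9325 = 293 W/m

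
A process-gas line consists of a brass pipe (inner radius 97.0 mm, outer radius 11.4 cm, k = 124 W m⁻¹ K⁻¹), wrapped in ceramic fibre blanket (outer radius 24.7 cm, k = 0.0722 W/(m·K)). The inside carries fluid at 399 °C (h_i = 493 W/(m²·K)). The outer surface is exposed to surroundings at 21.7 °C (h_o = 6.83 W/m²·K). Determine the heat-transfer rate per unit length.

Q' = 209 W/m

Treat each layer as a resistance in series:
  R'_conv,in = 1/(2πr h) = 1/(2π·0.0970·493) = 0.003328 m·K/W
  R'_brass = ln(0.114/0.0970)/(2πk) = 0.1615/(2π·124) = 2.073×10^-4 m·K/W
  R'_ceramic fibre blanket = ln(0.247/0.114)/(2πk) = 0.7732/(2π·0.0722) = 1.704 m·K/W
  R'_conv,out = 1/(2πr h) = 1/(2π·0.247·6.83) = 0.09434 m·K/W
ΣR = 0.003328 + 2.073×10^-4 + 1.704 + 0.09434 = 1.802 m·K/W
Q' = ΔT/ΣR = (399 °C − 21.7 °C)/1.802 = 209 W/m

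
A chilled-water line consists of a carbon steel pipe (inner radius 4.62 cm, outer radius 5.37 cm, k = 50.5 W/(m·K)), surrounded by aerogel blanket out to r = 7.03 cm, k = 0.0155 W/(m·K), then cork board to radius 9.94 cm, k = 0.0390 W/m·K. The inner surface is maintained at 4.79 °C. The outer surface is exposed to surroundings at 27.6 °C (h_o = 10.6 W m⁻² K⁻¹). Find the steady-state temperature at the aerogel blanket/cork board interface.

T = 19.4 °C

Series thermal resistances, inner to outer:
  R'_carbon steel = ln(0.0537/0.0462)/(2πk) = 0.1504/(2π·50.5) = 4.741×10^-4 m·K/W
  R'_aerogel blanket = ln(0.0703/0.0537)/(2πk) = 0.2694/(2π·0.0155) = 2.766 m·K/W
  R'_cork board = ln(0.0994/0.0703)/(2πk) = 0.3464/(2π·0.0390) = 1.414 m·K/W
  R'_conv,out = 1/(2πr h) = 1/(2π·0.0994·10.6) = 0.1511 m·K/W
ΣR = 4.741×10^-4 + 2.766 + 1.414 + 0.1511 = 4.332 m·K/W
Q' = ΔT/ΣR = (4.79 °C − 27.6 °C)/4.332 = -5.265 W/m
From the inner boundary to the aerogel blanket/cork board interface, ΣR_partial = 2.766 m·K/W.
T_interface = T_in − Q'·ΣR_partial = 4.79 °C − (-5.265)(2.766) = 19.4 °C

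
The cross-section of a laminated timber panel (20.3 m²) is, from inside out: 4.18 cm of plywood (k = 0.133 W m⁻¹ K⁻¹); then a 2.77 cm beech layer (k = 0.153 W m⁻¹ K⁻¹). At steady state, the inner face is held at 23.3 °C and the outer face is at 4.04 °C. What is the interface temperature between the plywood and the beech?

Series thermal resistances, inner to outer:
  R_plywood = L/(kA) = 0.0418/(0.133·20.3) = 0.01548 K/W
  R_beech = L/(kA) = 0.0277/(0.153·20.3) = 0.008919 K/W
ΣR = 0.01548 + 0.008919 = 0.02440 K/W
Q = ΔT/ΣR = (23.3 °C − 4.04 °C)/0.02440 = 789.3 W
From the inner boundary to the plywood/beech interface, ΣR_partial = 0.01548 K/W.
T_interface = T_in − Q·ΣR_partial = 23.3 °C − (789.3)(0.01548) = 11.1 °C

T = 11.1 °C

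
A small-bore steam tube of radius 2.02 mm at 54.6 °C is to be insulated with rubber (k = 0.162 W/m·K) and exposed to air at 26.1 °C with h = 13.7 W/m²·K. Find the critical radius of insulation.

For a cylinder, r_cr = k_ins/h = 0.162/13.7 = 0.0118 m = 1.18 cm

r_cr = 1.18 cm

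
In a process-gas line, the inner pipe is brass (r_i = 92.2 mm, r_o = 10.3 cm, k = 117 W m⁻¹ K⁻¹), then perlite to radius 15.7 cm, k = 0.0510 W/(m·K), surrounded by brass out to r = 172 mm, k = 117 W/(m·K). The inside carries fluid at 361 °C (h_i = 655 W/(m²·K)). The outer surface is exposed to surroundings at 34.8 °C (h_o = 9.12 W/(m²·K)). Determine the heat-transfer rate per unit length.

Treat each layer as a resistance in series:
  R'_conv,in = 1/(2πr h) = 1/(2π·0.0922·655) = 0.002635 m·K/W
  R'_brass = ln(0.103/0.0922)/(2πk) = 0.1108/(2π·117) = 1.507×10^-4 m·K/W
  R'_perlite = ln(0.157/0.103)/(2πk) = 0.4215/(2π·0.0510) = 1.315 m·K/W
  R'_brass = ln(0.172/0.157)/(2πk) = 0.09125/(2π·117) = 1.241×10^-4 m·K/W
  R'_conv,out = 1/(2πr h) = 1/(2π·0.172·9.12) = 0.1015 m·K/W
ΣR = 0.002635 + 1.507×10^-4 + 1.315 + 1.241×10^-4 + 0.1015 = 1.419 m·K/W
Q' = ΔT/ΣR = (361 °C − 34.8 °C)/1.419 = 230 W/m

Q' = 230 W/m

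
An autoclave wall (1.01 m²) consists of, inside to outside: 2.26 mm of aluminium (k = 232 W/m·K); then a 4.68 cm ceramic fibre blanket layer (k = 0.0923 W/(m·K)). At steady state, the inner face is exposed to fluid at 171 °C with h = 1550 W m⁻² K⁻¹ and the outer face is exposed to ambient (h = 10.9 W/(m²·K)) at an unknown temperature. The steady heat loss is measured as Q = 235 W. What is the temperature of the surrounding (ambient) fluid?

Series resistances:
  R_conv,in = 1/(hA) = 1/(1550·1.01) = 6.388×10^-4 K/W
  R_aluminium = L/(kA) = 0.00226/(232·1.01) = 9.645×10^-6 K/W
  R_ceramic fibre blanket = L/(kA) = 0.0468/(0.0923·1.01) = 0.5020 K/W
  R_conv,out = 1/(hA) = 1/(10.9·1.01) = 0.09083 K/W
ΣR = 0.5935 K/W
ΔT = Q·ΣR = 235 × 0.5935 = 139.5 K
Heat flows outward, so T_out = T_in − ΔT = 171 − 139.5 = 31.5 °C

T_out = 31.5 °C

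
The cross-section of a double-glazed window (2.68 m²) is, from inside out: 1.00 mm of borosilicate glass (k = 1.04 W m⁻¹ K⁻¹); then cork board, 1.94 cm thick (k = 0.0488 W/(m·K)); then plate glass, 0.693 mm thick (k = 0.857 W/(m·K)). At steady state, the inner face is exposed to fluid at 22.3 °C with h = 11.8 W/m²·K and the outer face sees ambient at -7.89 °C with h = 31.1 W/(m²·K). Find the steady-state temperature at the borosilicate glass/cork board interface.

T = 17.3 °C

Series thermal resistances, inner to outer:
  R_conv,in = 1/(hA) = 1/(11.8·2.68) = 0.03162 K/W
  R_borosilicate glass = L/(kA) = 0.00100/(1.04·2.68) = 3.588×10^-4 K/W
  R_cork board = L/(kA) = 0.0194/(0.0488·2.68) = 0.1483 K/W
  R_plate glass = L/(kA) = 6.93×10^-4/(0.857·2.68) = 3.017×10^-4 K/W
  R_conv,out = 1/(hA) = 1/(31.1·2.68) = 0.01200 K/W
ΣR = 0.03162 + 3.588×10^-4 + 0.1483 + 3.017×10^-4 + 0.01200 = 0.1926 K/W
Q = ΔT/ΣR = (22.3 °C − -7.89 °C)/0.1926 = 156.7 W
From the inner boundary to the borosilicate glass/cork board interface, ΣR_partial = 0.03198 K/W.
T_interface = T_in − Q·ΣR_partial = 22.3 °C − (156.7)(0.03198) = 17.3 °C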